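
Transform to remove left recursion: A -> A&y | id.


Left-recursive alternatives: A&y; non-recursive: id
Introduce A': A -> idA', A' -> &yA' | ε


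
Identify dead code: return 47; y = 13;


statement follows a return and is unreachable
Dead: 'y = 13'


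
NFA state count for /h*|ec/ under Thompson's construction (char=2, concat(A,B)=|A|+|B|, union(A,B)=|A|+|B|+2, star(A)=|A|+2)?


Syntax tree has 3 char leaf(s), 1 union(s), 1 star(s)
chars contribute 3×2 = 6; each union adds +2; each star adds +2
Total: 6 + 2 + 2 = 10 states


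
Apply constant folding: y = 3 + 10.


3 + 10 = 13 at compile time
Optimized: y = 13


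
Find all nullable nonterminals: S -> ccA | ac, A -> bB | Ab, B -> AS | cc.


A nonterminal is nullable iff some alternative derives ε (directly, or every symbol in it is nullable)
Nullable: {}


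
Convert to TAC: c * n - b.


Break into single-operator statements:
t1 = c * n
t2 = t1 - b


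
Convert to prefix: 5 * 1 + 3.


left-to-right (same/higher precedence on left): tree is (+ (* 5 1) 3)
Prefix: + * 5 1 3


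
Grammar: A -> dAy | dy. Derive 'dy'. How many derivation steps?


Derivation: A => dy
Steps: 1


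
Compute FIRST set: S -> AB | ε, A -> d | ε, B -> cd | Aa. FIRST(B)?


Per alternative of B: FIRST(cd) = {c}; FIRST(Aa) = {a, d}
FIRST(B) = {a, c, d}


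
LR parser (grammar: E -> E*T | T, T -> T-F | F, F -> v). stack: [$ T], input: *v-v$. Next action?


lookahead ∉ {-} so T won't extend; reduce E -> T
Action: reduce (E -> T)


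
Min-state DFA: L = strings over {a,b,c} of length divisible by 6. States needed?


Track length mod 6: states 0..5, accept at 0
Minimal DFA: 6 states


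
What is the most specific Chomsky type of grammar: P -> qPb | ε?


Single nonterminal LHS, but q^n b^n is not regular
Classification: Type 2 (Context-Free)


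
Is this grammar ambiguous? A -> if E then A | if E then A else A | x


dangling else: 'if E then if E then x else x' parses two ways
Ambiguous


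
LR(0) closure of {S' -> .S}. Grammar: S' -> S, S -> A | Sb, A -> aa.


Start: S' -> .S
For each item with dot before a nonterminal B, add B -> .γ for every B-production
Closure: [S' -> .S, S -> .A, S -> .Sb, A -> .aa]


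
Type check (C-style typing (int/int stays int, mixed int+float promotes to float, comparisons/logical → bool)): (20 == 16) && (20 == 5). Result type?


Operand types: bool && bool
Rule: logical operators take bool operands and yield bool
Result type: bool


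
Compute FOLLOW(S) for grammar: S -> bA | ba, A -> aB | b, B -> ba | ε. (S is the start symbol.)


$ ∈ FOLLOW(S). For each A -> αBβ: add FIRST(β)\{ε} to FOLLOW(B); if β nullable, add FOLLOW(A).
FOLLOW(S) = {$}


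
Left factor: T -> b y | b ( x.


Common prefix: 'b'
Factored: T -> b T', T' -> y | ( x


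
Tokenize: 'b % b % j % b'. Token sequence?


Scan left to right, longest-match per lexeme
Tokens: ID(b), OP(%), ID(b), OP(%), ID(j), OP(%), ID(b)


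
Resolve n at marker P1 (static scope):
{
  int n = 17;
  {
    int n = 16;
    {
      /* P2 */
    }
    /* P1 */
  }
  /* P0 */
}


n declared in the same block as P1
n = 16


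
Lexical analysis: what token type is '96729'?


Pattern: digits only
Type: INTEGER_LITERAL


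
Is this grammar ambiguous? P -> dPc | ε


balanced d^n…c^n: each string has a unique parse
Unambiguous


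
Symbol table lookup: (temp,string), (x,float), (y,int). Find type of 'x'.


Lookup 'x' → type float


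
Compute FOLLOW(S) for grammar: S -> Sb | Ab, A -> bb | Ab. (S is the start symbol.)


$ ∈ FOLLOW(S). For each A -> αBβ: add FIRST(β)\{ε} to FOLLOW(B); if β nullable, add FOLLOW(A).
FOLLOW(S) = {$, b}


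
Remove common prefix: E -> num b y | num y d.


Common prefix: 'num'
Factored: E -> num E', E' -> b y | y d


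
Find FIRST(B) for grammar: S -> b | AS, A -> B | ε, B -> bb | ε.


Per alternative of B: FIRST(bb) = {b}; FIRST(ε) = {ε}
FIRST(B) = {b, ε}


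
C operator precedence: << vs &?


'<<' is shift (level 8); '&' is bitwise AND (level 5)
Higher level binds tighter
'<<' has higher precedence than '&'


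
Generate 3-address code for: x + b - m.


Break into single-operator statements:
t1 = x + b
t2 = t1 - m


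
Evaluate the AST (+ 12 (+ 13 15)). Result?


Evaluate inner: (+ 13 15) = 28
Evaluate root: (+ 12 28) = 40
Result: 40


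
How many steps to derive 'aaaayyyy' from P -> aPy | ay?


Derivation: P => aPy => aaPyy => aaaPyyy => aaaayyyy
Steps: 4


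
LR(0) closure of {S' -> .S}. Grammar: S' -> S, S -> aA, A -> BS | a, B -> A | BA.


Start: S' -> .S
For each item with dot before a nonterminal B, add B -> .γ for every B-production
Closure: [S' -> .S, S -> .aA]


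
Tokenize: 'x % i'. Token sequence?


Scan left to right, longest-match per lexeme
Tokens: ID(x), OP(%), ID(i)


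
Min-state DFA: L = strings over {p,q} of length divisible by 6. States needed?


Track length mod 6: states 0..5, accept at 0
Minimal DFA: 6 states


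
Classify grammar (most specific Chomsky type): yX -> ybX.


LHS has context (more than one symbol) and |LHS| ≤ |RHS|
Classification: Type 1 (Context-Sensitive)


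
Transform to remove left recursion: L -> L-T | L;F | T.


Left-recursive alternatives: L-T, L;F; non-recursive: T
Introduce L': L -> TL', L' -> -TL' | ;FL' | ε


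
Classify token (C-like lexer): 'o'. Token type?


Pattern: letter/underscore followed by alphanumerics, not a keyword
Type: IDENTIFIER


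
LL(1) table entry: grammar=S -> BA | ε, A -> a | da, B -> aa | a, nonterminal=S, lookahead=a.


For [S, a]: 'a' ∈ FIRST(BA)
Entry: S -> BA


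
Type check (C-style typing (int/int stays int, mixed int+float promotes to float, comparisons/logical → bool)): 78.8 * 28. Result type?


Operand types: float * int
Rule: mixed int/float promotes to float; int/int stays int
Result type: float


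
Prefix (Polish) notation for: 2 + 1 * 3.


'*' binds tighter: tree is (+ 2 (* 1 3))
Prefix: + 2 * 1 3


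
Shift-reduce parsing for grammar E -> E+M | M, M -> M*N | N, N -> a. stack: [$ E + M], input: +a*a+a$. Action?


handle 'E+M' on top; lookahead ∈ FOLLOW(E) = {+, $}
Action: reduce (E -> E+M)


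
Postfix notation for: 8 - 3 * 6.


* has higher precedence, evaluate 3*6 first
Postfix: 8 3 6 * -


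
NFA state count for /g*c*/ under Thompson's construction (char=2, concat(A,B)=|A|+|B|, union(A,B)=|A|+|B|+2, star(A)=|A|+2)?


Syntax tree has 2 char leaf(s), 0 union(s), 2 star(s)
chars contribute 2×2 = 4; each union adds +2; each star adds +2
Total: 4 + 0 + 4 = 8 states


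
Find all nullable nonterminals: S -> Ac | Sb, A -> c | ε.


A nonterminal is nullable iff some alternative derives ε (directly, or every symbol in it is nullable)
Nullable: {A}


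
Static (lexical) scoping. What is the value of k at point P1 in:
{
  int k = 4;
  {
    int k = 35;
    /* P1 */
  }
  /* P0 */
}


k declared in the same block as P1
k = 35


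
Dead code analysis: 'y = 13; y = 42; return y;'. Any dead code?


first assignment to y is overwritten before any read
Dead: 'y = 13'


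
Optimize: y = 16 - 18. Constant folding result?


16 - 18 = -2 at compile time
Optimized: y = -2


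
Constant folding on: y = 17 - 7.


17 - 7 = 10 at compile time
Optimized: y = 10


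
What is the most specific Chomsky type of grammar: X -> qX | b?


Right-linear: every RHS is a terminal or a terminal followed by one nonterminal
Classification: Type 3 (Regular)


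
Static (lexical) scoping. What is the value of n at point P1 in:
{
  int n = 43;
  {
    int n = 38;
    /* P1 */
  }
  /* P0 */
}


n declared in the same block as P1
n = 38


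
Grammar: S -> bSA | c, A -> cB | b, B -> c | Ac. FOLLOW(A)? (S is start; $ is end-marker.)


$ ∈ FOLLOW(S). For each A -> αBβ: add FIRST(β)\{ε} to FOLLOW(B); if β nullable, add FOLLOW(A).
FOLLOW(A) = {$, b, c}


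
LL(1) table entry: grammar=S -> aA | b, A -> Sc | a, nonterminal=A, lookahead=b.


For [A, b]: 'b' ∈ FIRST(Sc)
Entry: A -> Sc


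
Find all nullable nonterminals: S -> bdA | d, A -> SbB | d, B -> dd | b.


A nonterminal is nullable iff some alternative derives ε (directly, or every symbol in it is nullable)
Nullable: {}


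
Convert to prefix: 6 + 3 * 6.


'*' binds tighter: tree is (+ 6 (* 3 6))
Prefix: + 6 * 3 6


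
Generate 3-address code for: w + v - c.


Break into single-operator statements:
t1 = w + v
t2 = t1 - c


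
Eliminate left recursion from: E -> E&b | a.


Left-recursive alternatives: E&b; non-recursive: a
Introduce E': E -> aE', E' -> &bE' | ε


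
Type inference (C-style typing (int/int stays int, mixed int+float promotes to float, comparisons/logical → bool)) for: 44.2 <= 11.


Operand types: float <= int
Rule: comparison yields bool
Result type: bool


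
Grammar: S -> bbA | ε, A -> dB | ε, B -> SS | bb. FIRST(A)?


Per alternative of A: FIRST(dB) = {d}; FIRST(ε) = {ε}
FIRST(A) = {d, ε}


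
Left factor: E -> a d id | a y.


Common prefix: 'a'
Factored: E -> a E', E' -> d id | y


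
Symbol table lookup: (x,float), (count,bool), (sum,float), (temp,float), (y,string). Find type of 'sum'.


Lookup 'sum' → type float


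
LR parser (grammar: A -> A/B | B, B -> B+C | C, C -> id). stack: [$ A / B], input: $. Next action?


handle 'A/B' on top; lookahead ∈ FOLLOW(A) = {/, $}
Action: reduce (A -> A/B)


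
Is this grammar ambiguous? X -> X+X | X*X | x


'x+x*x' has two parse trees (no precedence encoded between + and *)
Ambiguous


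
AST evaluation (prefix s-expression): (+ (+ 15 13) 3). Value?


Evaluate inner: (+ 15 13) = 28
Evaluate root: (+ 28 3) = 31
Result: 31


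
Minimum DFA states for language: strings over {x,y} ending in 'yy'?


Track the longest suffix of input matching a prefix of 'yy': 3 classes (prefixes of length 0..2)
Minimal DFA: 3 states


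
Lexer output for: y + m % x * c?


Scan left to right, longest-match per lexeme
Tokens: ID(y), OP(+), ID(m), OP(%), ID(x), OP(*), ID(c)


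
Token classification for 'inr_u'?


Pattern: letter/underscore followed by alphanumerics, not a keyword
Type: IDENTIFIER


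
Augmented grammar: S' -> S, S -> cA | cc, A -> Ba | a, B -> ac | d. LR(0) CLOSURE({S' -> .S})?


Start: S' -> .S
For each item with dot before a nonterminal B, add B -> .γ for every B-production
Closure: [S' -> .S, S -> .cA, S -> .cc]


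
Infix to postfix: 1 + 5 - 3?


Left to right (same or higher precedence on left)
Postfix: 1 5 + 3 -


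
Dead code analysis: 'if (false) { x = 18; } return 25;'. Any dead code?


condition is constant false, so the whole block is unreachable
Dead: 'if (false) { x = 18; }'


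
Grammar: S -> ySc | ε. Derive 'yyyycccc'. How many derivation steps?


Derivation: S => ySc => yyScc => yyySccc => yyyyScccc => yyyycccc
Steps: 5


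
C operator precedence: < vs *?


'*' is multiplicative (level 10); '<' is relational (level 7)
Higher level binds tighter
'*' has higher precedence than '<'


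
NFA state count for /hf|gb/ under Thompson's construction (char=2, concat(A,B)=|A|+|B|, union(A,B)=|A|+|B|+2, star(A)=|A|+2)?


Syntax tree has 4 char leaf(s), 1 union(s), 0 star(s)
chars contribute 4×2 = 8; each union adds +2; each star adds +2
Total: 8 + 2 + 0 = 10 states


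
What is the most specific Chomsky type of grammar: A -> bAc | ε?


Single nonterminal LHS, but b^n c^n is not regular
Classification: Type 2 (Context-Free)


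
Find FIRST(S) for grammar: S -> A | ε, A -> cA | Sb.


Per alternative of S: FIRST(A) = {b, c}; FIRST(ε) = {ε}
FIRST(S) = {b, c, ε}


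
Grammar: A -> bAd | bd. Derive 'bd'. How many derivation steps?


Derivation: A => bd
Steps: 1


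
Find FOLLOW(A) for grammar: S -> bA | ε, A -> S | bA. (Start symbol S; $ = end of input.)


$ ∈ FOLLOW(S). For each A -> αBβ: add FIRST(β)\{ε} to FOLLOW(B); if β nullable, add FOLLOW(A).
FOLLOW(A) = {$}


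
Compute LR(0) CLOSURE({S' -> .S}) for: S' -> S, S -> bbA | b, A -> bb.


Start: S' -> .S
For each item with dot before a nonterminal B, add B -> .γ for every B-production
Closure: [S' -> .S, S -> .bbA, S -> .b]


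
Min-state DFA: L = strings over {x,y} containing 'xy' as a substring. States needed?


KMP-style automaton: 2 progress states + 1 absorbing accept = 3
Minimal DFA: 3 states


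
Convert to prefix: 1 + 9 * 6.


'*' binds tighter: tree is (+ 1 (* 9 6))
Prefix: + 1 * 9 6


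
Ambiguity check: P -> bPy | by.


balanced b^n…y^n: each string has a unique parse
Unambiguous


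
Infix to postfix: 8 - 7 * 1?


* has higher precedence, evaluate 7*1 first
Postfix: 8 7 1 * -


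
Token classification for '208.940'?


Pattern: digits with a decimal point
Type: FLOAT_LITERAL


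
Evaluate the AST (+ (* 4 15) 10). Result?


Evaluate inner: (* 4 15) = 60
Evaluate root: (+ 60 10) = 70
Result: 70


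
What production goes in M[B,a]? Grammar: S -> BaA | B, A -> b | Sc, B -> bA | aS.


For [B, a]: 'a' ∈ FIRST(aS)
Entry: B -> aS


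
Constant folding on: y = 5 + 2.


5 + 2 = 7 at compile time
Optimized: y = 7


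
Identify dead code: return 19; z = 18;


statement follows a return and is unreachable
Dead: 'z = 18'


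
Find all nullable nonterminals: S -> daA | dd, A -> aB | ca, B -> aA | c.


A nonterminal is nullable iff some alternative derives ε (directly, or every symbol in it is nullable)
Nullable: {}


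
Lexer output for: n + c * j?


Scan left to right, longest-match per lexeme
Tokens: ID(n), OP(+), ID(c), OP(*), ID(j)


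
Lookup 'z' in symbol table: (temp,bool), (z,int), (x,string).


Lookup 'z' → type int


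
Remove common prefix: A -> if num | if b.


Common prefix: 'if'
Factored: A -> if A', A' -> num | b


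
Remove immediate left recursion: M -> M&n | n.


Left-recursive alternatives: M&n; non-recursive: n
Introduce M': M -> nM', M' -> &nM' | ε


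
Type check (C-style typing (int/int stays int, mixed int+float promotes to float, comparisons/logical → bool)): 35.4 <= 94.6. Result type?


Operand types: float <= float
Rule: comparison yields bool
Result type: bool


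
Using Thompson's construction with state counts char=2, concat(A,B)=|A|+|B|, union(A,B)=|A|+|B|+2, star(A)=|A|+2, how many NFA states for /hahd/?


Syntax tree has 4 char leaf(s), 0 union(s), 0 star(s)
chars contribute 4×2 = 8; each union adds +2; each star adds +2
Total: 8 + 0 + 0 = 8 states


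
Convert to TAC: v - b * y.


Break into single-operator statements:
t1 = b * y
t2 = v - t1


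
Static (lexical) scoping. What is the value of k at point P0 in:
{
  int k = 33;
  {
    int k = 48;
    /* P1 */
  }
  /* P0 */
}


k declared in the same block as P0
k = 33


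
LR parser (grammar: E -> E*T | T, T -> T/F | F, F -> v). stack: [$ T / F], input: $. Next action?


handle 'T/F' on top
Action: reduce (T -> T/F)


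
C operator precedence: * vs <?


'*' is multiplicative (level 10); '<' is relational (level 7)
Higher level binds tighter
'*' has higher precedence than '<'


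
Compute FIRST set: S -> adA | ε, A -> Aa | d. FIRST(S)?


Per alternative of S: FIRST(adA) = {a}; FIRST(ε) = {ε}
FIRST(S) = {a, ε}


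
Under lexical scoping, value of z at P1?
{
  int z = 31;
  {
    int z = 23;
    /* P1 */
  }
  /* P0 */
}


z declared in the same block as P1
z = 23


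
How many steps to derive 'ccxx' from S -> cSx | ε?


Derivation: S => cSx => ccSxx => ccxx
Steps: 3


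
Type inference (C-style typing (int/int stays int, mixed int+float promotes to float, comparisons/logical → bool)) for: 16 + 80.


Operand types: int + int
Rule: mixed int/float promotes to float; int/int stays int
Result type: int


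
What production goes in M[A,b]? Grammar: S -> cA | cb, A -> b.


For [A, b]: 'b' ∈ FIRST(b)
Entry: A -> b


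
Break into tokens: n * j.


Scan left to right, longest-match per lexeme
Tokens: ID(n), OP(*), ID(j)


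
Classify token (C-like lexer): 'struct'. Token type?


Pattern: reserved word
Type: KEYWORD


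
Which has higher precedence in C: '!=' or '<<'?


'<<' is shift (level 8); '!=' is equality (level 6)
Higher level binds tighter
'<<' has higher precedence than '!='


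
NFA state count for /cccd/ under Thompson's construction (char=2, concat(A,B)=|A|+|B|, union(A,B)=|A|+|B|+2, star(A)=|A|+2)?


Syntax tree has 4 char leaf(s), 0 union(s), 0 star(s)
chars contribute 4×2 = 8; each union adds +2; each star adds +2
Total: 8 + 0 + 0 = 8 states


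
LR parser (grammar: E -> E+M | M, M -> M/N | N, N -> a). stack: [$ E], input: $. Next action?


start symbol E on stack, input exhausted
Action: accept


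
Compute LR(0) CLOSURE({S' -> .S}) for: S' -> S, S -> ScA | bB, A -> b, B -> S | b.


Start: S' -> .S
For each item with dot before a nonterminal B, add B -> .γ for every B-production
Closure: [S' -> .S, S -> .ScA, S -> .bB]


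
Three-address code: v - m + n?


Break into single-operator statements:
t1 = v - m
t2 = t1 + n


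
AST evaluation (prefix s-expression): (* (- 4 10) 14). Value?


Evaluate inner: (- 4 10) = -6
Evaluate root: (* -6 14) = -84
Result: -84


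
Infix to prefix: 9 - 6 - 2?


left-to-right (same/higher precedence on left): tree is (- (- 9 6) 2)
Prefix: - - 9 6 2


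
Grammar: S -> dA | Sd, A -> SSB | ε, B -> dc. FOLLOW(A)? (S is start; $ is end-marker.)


$ ∈ FOLLOW(S). For each A -> αBβ: add FIRST(β)\{ε} to FOLLOW(B); if β nullable, add FOLLOW(A).
FOLLOW(A) = {$, d}


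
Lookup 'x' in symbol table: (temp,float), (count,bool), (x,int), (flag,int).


Lookup 'x' → type int


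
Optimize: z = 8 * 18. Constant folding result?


8 * 18 = 144 at compile time
Optimized: z = 144


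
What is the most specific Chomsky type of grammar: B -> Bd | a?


Left-linear: every RHS is a terminal or one nonterminal followed by a terminal
Classification: Type 3 (Regular)


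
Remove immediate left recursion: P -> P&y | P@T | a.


Left-recursive alternatives: P&y, P@T; non-recursive: a
Introduce P': P -> aP', P' -> &yP' | @TP' | ε


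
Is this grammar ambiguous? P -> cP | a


right-linear, alternatives start with distinct terminals 'c' vs 'a': unique leftmost derivation
Unambiguous


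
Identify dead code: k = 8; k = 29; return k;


first assignment to k is overwritten before any read
Dead: 'k = 8'


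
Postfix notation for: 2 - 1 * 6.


* has higher precedence, evaluate 1*6 first
Postfix: 2 1 6 * -


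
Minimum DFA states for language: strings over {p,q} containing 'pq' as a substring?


KMP-style automaton: 2 progress states + 1 absorbing accept = 3
Minimal DFA: 3 states


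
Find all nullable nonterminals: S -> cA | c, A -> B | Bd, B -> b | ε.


A nonterminal is nullable iff some alternative derives ε (directly, or every symbol in it is nullable)
Nullable: {A, B}


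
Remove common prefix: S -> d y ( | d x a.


Common prefix: 'd'
Factored: S -> d S', S' -> y ( | x a


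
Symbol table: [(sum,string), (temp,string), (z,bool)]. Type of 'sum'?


Lookup 'sum' → type string


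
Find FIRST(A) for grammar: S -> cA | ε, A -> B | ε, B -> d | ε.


Per alternative of A: FIRST(B) = {d, ε}; FIRST(ε) = {ε}
FIRST(A) = {d, ε}


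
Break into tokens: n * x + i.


Scan left to right, longest-match per lexeme
Tokens: ID(n), OP(*), ID(x), OP(+), ID(i)


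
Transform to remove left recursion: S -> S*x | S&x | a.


Left-recursive alternatives: S*x, S&x; non-recursive: a
Introduce S': S -> aS', S' -> *xS' | &xS' | ε


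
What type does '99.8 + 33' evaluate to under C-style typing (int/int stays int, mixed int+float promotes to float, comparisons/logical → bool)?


Operand types: float + int
Rule: mixed int/float promotes to float; int/int stays int
Result type: float


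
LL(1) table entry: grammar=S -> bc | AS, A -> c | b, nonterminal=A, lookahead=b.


For [A, b]: 'b' ∈ FIRST(b)
Entry: A -> b


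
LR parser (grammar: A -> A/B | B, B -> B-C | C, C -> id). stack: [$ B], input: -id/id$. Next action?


shift '-' to continue B -> B-C
Action: shift


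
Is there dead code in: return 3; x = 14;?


statement follows a return and is unreachable
Dead: 'x = 14'


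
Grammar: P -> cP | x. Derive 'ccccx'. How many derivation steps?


Derivation: P => cP => ccP => cccP => ccccP => ccccx
Steps: 5


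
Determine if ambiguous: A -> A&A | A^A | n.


'n&n^n' has two parse trees (no precedence encoded between & and ^)
Ambiguous


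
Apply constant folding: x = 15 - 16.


15 - 16 = -1 at compile time
Optimized: x = -1


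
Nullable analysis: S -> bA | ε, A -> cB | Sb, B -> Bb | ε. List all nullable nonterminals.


A nonterminal is nullable iff some alternative derives ε (directly, or every symbol in it is nullable)
Nullable: {B, S}


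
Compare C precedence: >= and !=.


'>=' is relational (level 7); '!=' is equality (level 6)
Higher level binds tighter
'>=' has higher precedence than '!='


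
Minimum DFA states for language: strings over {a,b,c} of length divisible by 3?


Track length mod 3: states 0..2, accept at 0
Minimal DFA: 3 states


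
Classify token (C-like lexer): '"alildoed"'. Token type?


Pattern: double-quoted sequence
Type: STRING_LITERAL


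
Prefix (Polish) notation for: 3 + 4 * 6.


'*' binds tighter: tree is (+ 3 (* 4 6))
Prefix: + 3 * 4 6


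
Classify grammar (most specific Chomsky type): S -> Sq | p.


Left-linear: every RHS is a terminal or one nonterminal followed by a terminal
Classification: Type 3 (Regular)


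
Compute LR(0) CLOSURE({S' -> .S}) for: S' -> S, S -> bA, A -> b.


Start: S' -> .S
For each item with dot before a nonterminal B, add B -> .γ for every B-production
Closure: [S' -> .S, S -> .bA]


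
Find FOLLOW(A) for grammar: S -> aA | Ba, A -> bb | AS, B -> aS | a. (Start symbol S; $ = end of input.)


$ ∈ FOLLOW(S). For each A -> αBβ: add FIRST(β)\{ε} to FOLLOW(B); if β nullable, add FOLLOW(A).
FOLLOW(A) = {$, a}


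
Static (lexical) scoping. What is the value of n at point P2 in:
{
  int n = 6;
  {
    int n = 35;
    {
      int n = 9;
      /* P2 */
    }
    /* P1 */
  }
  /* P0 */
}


n declared in the same block as P2
n = 9


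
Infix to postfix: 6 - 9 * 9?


* has higher precedence, evaluate 9*9 first
Postfix: 6 9 9 * -


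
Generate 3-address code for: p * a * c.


Break into single-operator statements:
t1 = p * a
t2 = t1 * c


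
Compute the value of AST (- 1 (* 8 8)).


Evaluate inner: (* 8 8) = 64
Evaluate root: (- 1 64) = -63
Result: -63


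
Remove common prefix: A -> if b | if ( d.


Common prefix: 'if'
Factored: A -> if A', A' -> b | ( d


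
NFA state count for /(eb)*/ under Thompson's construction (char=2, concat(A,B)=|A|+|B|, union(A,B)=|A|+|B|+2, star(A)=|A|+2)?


Syntax tree has 2 char leaf(s), 0 union(s), 1 star(s)
chars contribute 2×2 = 4; each union adds +2; each star adds +2
Total: 4 + 0 + 2 = 6 states


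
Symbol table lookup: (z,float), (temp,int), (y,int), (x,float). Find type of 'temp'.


Lookup 'temp' → type int


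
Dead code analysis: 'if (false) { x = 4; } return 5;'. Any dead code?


condition is constant false, so the whole block is unreachable
Dead: 'if (false) { x = 4; }'


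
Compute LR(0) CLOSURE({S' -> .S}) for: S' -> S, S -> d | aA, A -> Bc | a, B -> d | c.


Start: S' -> .S
For each item with dot before a nonterminal B, add B -> .γ for every B-production
Closure: [S' -> .S, S -> .d, S -> .aA]


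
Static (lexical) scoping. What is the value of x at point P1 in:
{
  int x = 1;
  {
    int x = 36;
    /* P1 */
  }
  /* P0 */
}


x declared in the same block as P1
x = 36


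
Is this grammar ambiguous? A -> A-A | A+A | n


'n-n+n' has two parse trees (no precedence encoded between - and +)
Ambiguous


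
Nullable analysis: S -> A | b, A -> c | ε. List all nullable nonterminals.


A nonterminal is nullable iff some alternative derives ε (directly, or every symbol in it is nullable)
Nullable: {A, S}


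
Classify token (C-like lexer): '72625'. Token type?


Pattern: digits only
Type: INTEGER_LITERAL


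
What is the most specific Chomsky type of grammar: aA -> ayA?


LHS has context (more than one symbol) and |LHS| ≤ |RHS|
Classification: Type 1 (Context-Sensitive)


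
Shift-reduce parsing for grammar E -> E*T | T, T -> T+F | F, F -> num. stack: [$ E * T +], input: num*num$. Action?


no handle; shift 'num'
Action: shift


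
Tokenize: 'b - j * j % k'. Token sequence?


Scan left to right, longest-match per lexeme
Tokens: ID(b), OP(-), ID(j), OP(*), ID(j), OP(%), ID(k)


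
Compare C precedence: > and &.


'>' is relational (level 7); '&' is bitwise AND (level 5)
Higher level binds tighter
'>' has higher precedence than '&'


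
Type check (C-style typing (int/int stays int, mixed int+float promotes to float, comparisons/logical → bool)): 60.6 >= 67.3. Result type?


Operand types: float >= float
Rule: comparison yields bool
Result type: bool


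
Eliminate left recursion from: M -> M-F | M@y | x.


Left-recursive alternatives: M-F, M@y; non-recursive: x
Introduce M': M -> xM', M' -> -FM' | @yM' | ε


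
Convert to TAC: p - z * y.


Break into single-operator statements:
t1 = z * y
t2 = p - t1


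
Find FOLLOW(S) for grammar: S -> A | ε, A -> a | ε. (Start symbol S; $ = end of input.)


$ ∈ FOLLOW(S). For each A -> αBβ: add FIRST(β)\{ε} to FOLLOW(B); if β nullable, add FOLLOW(A).
FOLLOW(S) = {$}


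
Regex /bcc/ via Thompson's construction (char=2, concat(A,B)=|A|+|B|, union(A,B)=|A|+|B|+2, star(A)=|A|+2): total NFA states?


Syntax tree has 3 char leaf(s), 0 union(s), 0 star(s)
chars contribute 3×2 = 6; each union adds +2; each star adds +2
Total: 6 + 0 + 0 = 6 states


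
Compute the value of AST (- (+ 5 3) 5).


Evaluate inner: (+ 5 3) = 8
Evaluate root: (- 8 5) = 3
Result: 3


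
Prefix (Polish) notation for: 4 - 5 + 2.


left-to-right (same/higher precedence on left): tree is (+ (- 4 5) 2)
Prefix: + - 4 5 2


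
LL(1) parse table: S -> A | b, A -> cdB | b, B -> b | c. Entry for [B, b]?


For [B, b]: 'b' ∈ FIRST(b)
Entry: B -> b


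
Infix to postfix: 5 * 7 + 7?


Left to right (same or higher precedence on left)
Postfix: 5 7 * 7 +


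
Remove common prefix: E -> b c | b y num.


Common prefix: 'b'
Factored: E -> b E', E' -> c | y num


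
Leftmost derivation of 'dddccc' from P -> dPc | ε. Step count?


Derivation: P => dPc => ddPcc => dddPccc => dddccc
Steps: 4


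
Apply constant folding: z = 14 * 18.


14 * 18 = 252 at compile time
Optimized: z = 252


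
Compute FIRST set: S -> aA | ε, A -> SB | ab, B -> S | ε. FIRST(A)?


Per alternative of A: FIRST(SB) = {a, ε}; FIRST(ab) = {a}
FIRST(A) = {a, ε}


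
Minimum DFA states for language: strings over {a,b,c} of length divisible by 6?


Track length mod 6: states 0..5, accept at 0
Minimal DFA: 6 states


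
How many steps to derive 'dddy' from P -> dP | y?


Derivation: P => dP => ddP => dddP => dddy
Steps: 4


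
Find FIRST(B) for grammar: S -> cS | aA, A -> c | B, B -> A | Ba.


Per alternative of B: FIRST(A) = {c}; FIRST(Ba) = {c}
FIRST(B) = {c}


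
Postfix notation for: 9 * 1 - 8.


Left to right (same or higher precedence on left)
Postfix: 9 1 * 8 -


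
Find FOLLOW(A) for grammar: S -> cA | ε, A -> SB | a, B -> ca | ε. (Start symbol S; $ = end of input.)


$ ∈ FOLLOW(S). For each A -> αBβ: add FIRST(β)\{ε} to FOLLOW(B); if β nullable, add FOLLOW(A).
FOLLOW(A) = {$, c}


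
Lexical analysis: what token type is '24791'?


Pattern: digits only
Type: INTEGER_LITERAL


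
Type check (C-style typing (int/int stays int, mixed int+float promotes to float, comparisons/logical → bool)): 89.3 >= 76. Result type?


Operand types: float >= int
Rule: comparison yields bool
Result type: bool


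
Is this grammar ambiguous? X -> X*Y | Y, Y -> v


precedence layered via separate nonterminal Y: deterministic
Unambiguous


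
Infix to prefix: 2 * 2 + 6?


left-to-right (same/higher precedence on left): tree is (+ (* 2 2) 6)
Prefix: + * 2 2 6


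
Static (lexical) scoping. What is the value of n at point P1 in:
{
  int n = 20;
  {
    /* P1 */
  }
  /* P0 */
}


P1's block does not declare n; resolves to the enclosing declaration at depth 0
n = 20


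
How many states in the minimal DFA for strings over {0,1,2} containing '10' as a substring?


KMP-style automaton: 2 progress states + 1 absorbing accept = 3
Minimal DFA: 3 states


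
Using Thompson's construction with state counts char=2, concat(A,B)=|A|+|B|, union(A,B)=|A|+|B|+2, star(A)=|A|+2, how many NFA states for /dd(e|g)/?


Syntax tree has 4 char leaf(s), 1 union(s), 0 star(s)
chars contribute 4×2 = 8; each union adds +2; each star adds +2
Total: 8 + 2 + 0 = 10 states


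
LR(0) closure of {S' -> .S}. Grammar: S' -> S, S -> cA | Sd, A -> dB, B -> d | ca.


Start: S' -> .S
For each item with dot before a nonterminal B, add B -> .γ for every B-production
Closure: [S' -> .S, S -> .cA, S -> .Sd]


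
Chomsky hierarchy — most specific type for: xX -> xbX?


LHS has context (more than one symbol) and |LHS| ≤ |RHS|
Classification: Type 1 (Context-Sensitive)


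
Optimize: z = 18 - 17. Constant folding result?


18 - 17 = 1 at compile time
Optimized: z = 1


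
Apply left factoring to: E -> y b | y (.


Common prefix: 'y'
Factored: E -> y E', E' -> b | (


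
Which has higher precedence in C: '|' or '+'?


'+' is additive (level 9); '|' is bitwise OR (level 3)
Higher level binds tighter
'+' has higher precedence than '|'


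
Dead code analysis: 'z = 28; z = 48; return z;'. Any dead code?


first assignment to z is overwritten before any read
Dead: 'z = 28'


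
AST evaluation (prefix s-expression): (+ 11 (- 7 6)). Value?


Evaluate inner: (- 7 6) = 1
Evaluate root: (+ 11 1) = 12
Result: 12


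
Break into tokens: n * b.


Scan left to right, longest-match per lexeme
Tokens: ID(n), OP(*), ID(b)


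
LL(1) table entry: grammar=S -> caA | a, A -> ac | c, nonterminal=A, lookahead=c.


For [A, c]: 'c' ∈ FIRST(c)
Entry: A -> c


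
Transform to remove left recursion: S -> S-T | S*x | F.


Left-recursive alternatives: S-T, S*x; non-recursive: F
Introduce S': S -> FS', S' -> -TS' | *xS' | ε


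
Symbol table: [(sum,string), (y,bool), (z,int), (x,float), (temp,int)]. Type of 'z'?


Lookup 'z' → type int


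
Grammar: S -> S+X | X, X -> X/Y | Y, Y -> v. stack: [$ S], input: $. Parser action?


start symbol S on stack, input exhausted
Action: accept


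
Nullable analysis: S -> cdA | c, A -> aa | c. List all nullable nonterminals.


A nonterminal is nullable iff some alternative derives ε (directly, or every symbol in it is nullable)
Nullable: {}


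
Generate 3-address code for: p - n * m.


Break into single-operator statements:
t1 = n * m
t2 = p - t1


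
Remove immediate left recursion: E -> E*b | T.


Left-recursive alternatives: E*b; non-recursive: T
Introduce E': E -> TE', E' -> *bE' | ε


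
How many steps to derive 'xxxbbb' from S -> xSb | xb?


Derivation: S => xSb => xxSbb => xxxbbb
Steps: 3


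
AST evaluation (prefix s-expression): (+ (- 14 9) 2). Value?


Evaluate inner: (- 14 9) = 5
Evaluate root: (+ 5 2) = 7
Result: 7


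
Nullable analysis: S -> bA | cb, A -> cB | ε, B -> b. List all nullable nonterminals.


A nonterminal is nullable iff some alternative derives ε (directly, or every symbol in it is nullable)
Nullable: {A}


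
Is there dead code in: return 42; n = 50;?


statement follows a return and is unreachable
Dead: 'n = 50'


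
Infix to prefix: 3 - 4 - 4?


left-to-right (same/higher precedence on left): tree is (- (- 3 4) 4)
Prefix: - - 3 4 4


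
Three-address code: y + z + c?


Break into single-operator statements:
t1 = y + z
t2 = t1 + c


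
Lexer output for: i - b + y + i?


Scan left to right, longest-match per lexeme
Tokens: ID(i), OP(-), ID(b), OP(+), ID(y), OP(+), ID(i)


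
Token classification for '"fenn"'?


Pattern: double-quoted sequence
Type: STRING_LITERAL


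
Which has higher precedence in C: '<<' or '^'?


'<<' is shift (level 8); '^' is bitwise XOR (level 4)
Higher level binds tighter
'<<' has higher precedence than '^'


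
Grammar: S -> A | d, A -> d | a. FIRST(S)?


Per alternative of S: FIRST(A) = {a, d}; FIRST(d) = {d}
FIRST(S) = {a, d}


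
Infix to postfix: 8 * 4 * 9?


Left to right (same or higher precedence on left)
Postfix: 8 4 * 9 *


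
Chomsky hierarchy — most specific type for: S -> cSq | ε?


Single nonterminal LHS, but c^n q^n is not regular
Classification: Type 2 (Context-Free)


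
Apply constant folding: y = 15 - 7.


15 - 7 = 8 at compile time
Optimized: y = 8


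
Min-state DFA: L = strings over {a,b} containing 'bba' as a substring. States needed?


KMP-style automaton: 3 progress states + 1 absorbing accept = 4
Minimal DFA: 4 states


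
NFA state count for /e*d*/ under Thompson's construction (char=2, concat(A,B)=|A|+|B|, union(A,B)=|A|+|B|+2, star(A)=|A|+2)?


Syntax tree has 2 char leaf(s), 0 union(s), 2 star(s)
chars contribute 2×2 = 4; each union adds +2; each star adds +2
Total: 4 + 0 + 4 = 8 states


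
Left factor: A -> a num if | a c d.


Common prefix: 'a'
Factored: A -> a A', A' -> num if | c d


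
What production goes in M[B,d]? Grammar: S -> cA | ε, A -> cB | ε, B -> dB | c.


For [B, d]: 'd' ∈ FIRST(dB)
Entry: B -> dB


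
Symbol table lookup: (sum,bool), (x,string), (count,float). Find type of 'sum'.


Lookup 'sum' → type bool


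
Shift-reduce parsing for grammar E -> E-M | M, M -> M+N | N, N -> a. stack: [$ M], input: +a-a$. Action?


shift '+' to continue M -> M+N
Action: shift


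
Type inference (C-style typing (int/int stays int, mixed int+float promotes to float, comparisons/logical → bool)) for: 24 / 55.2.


Operand types: int / float
Rule: mixed int/float promotes to float; int/int stays int
Result type: float


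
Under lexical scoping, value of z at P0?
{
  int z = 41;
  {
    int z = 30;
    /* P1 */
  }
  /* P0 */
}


z declared in the same block as P0
z = 41


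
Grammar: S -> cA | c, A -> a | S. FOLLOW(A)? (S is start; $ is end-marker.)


$ ∈ FOLLOW(S). For each A -> αBβ: add FIRST(β)\{ε} to FOLLOW(B); if β nullable, add FOLLOW(A).
FOLLOW(A) = {$}


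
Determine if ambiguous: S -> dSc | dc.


balanced d^n…c^n: each string has a unique parse
Unambiguous


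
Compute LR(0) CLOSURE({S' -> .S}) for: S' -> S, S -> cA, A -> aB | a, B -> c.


Start: S' -> .S
For each item with dot before a nonterminal B, add B -> .γ for every B-production
Closure: [S' -> .S, S -> .cA]


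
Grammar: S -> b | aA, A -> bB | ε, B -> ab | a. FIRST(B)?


Per alternative of B: FIRST(ab) = {a}; FIRST(a) = {a}
FIRST(B) = {a}


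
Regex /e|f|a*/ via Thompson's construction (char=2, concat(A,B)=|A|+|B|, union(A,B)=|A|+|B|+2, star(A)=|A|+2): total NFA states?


Syntax tree has 3 char leaf(s), 2 union(s), 1 star(s)
chars contribute 3×2 = 6; each union adds +2; each star adds +2
Total: 6 + 4 + 2 = 12 states


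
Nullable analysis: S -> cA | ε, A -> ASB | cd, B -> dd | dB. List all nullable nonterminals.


A nonterminal is nullable iff some alternative derives ε (directly, or every symbol in it is nullable)
Nullable: {S}


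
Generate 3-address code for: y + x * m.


Break into single-operator statements:
t1 = x * m
t2 = y + t1


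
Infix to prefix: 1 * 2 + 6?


left-to-right (same/higher precedence on left): tree is (+ (* 1 2) 6)
Prefix: + * 1 2 6


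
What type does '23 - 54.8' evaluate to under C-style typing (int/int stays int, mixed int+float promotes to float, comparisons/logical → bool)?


Operand types: int - float
Rule: mixed int/float promotes to float; int/int stays int
Result type: float


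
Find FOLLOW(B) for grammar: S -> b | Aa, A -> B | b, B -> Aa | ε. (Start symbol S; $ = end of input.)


$ ∈ FOLLOW(S). For each A -> αBβ: add FIRST(β)\{ε} to FOLLOW(B); if β nullable, add FOLLOW(A).
FOLLOW(B) = {a}


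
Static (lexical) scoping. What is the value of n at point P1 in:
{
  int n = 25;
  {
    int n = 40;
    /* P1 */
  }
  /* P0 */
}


n declared in the same block as P1
n = 40


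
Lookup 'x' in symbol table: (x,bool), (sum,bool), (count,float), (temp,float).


Lookup 'x' → type bool


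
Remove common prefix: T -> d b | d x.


Common prefix: 'd'
Factored: T -> d T', T' -> b | x


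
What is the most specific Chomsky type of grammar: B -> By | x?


Left-linear: every RHS is a terminal or one nonterminal followed by a terminal
Classification: Type 3 (Regular)


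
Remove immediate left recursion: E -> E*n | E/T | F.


Left-recursive alternatives: E*n, E/T; non-recursive: F
Introduce E': E -> FE', E' -> *nE' | /TE' | ε


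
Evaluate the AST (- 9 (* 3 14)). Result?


Evaluate inner: (* 3 14) = 42
Evaluate root: (- 9 42) = -33
Result: -33


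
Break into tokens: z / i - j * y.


Scan left to right, longest-match per lexeme
Tokens: ID(z), OP(/), ID(i), OP(-), ID(j), OP(*), ID(y)


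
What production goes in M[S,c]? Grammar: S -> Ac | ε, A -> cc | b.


For [S, c]: 'c' ∈ FIRST(Ac)
Entry: S -> Ac


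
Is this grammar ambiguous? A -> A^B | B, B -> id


precedence layered via separate nonterminal B: deterministic
Unambiguous


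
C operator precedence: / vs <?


'/' is multiplicative (level 10); '<' is relational (level 7)
Higher level binds tighter
'/' has higher precedence than '<'


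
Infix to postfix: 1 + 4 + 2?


Left to right (same or higher precedence on left)
Postfix: 1 4 + 2 +


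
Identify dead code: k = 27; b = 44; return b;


k is assigned but never read
Dead: 'k = 27'


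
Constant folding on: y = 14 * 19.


14 * 19 = 266 at compile time
Optimized: y = 266


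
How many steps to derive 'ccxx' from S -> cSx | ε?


Derivation: S => cSx => ccSxx => ccxx
Steps: 3


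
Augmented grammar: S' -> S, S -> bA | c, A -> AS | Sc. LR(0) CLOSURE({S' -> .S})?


Start: S' -> .S
For each item with dot before a nonterminal B, add B -> .γ for every B-production
Closure: [S' -> .S, S -> .bA, S -> .c]


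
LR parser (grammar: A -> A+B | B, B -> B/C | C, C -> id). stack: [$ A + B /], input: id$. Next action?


no handle; shift 'id'
Action: shift


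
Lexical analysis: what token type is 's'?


Pattern: letter/underscore followed by alphanumerics, not a keyword
Type: IDENTIFIER


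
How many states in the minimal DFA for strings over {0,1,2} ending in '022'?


Track the longest suffix of input matching a prefix of '022': 4 classes (prefixes of length 0..3)
Minimal DFA: 4 states


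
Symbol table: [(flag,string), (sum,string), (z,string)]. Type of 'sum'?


Lookup 'sum' → type string


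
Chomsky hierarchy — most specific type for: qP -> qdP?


LHS has context (more than one symbol) and |LHS| ≤ |RHS|
Classification: Type 1 (Context-Sensitive)
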